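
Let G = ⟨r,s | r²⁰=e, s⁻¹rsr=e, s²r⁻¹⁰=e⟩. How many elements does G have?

Enumerate words in the generators, reducing via the relations: the distinct elements are
  {e, r, s, rs, r², r³, r⁴, r⁵, r⁶, r⁷, r⁸, r⁹, r²s, r³s, r¹², r¹³, r¹¹, r¹⁰, r¹⁴, r¹⁵, r¹⁶, r¹⁷, r¹⁸, r¹⁹, r⁴s, r⁵s, r⁶s, r⁷s, r⁸s, r⁹s, s⁻¹, rs⁻¹, r²s⁻¹, r³s⁻¹, r⁴s⁻¹, r⁵s⁻¹, r⁶s⁻¹, r⁷s⁻¹, r⁸s⁻¹, r⁹s⁻¹}.
No further products give new elements, so |G| = 40.

Answer: 40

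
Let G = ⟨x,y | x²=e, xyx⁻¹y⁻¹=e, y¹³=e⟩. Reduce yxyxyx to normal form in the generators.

Multiply left to right, reducing at each step:
  y · x = xy
  (xy) · y = xy²
  (xy²) · x = y²
  (y²) · y = y³
  (y³) · x = xy³

Answer: xy³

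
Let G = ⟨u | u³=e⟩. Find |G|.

G is generated by a single element, so G is cyclic. The relator gives u³ = e and no smaller power is forced to be e, so the 3 powers {e, u, u²} are distinct. Hence |G| = 3.

Answer: 3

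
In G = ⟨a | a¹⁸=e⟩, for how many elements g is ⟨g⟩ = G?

G is cyclic of order 18. An element generates G iff its order is 18, and a cyclic group of order 18 has exactly φ(18) = 6 such elements.

Answer: 6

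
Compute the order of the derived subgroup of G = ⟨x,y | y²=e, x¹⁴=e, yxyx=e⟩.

G' = [G, G] is generated by all commutators. The generator-pair commutators are: [x, y] = x².
The subgroup they normally generate is {e, x², x⁴, x⁶, x⁸, x¹⁰, x¹²}, of order 7.
Check: |G/G'| = 28/7 = 4 is the order of the abelianisation.

Answer: 7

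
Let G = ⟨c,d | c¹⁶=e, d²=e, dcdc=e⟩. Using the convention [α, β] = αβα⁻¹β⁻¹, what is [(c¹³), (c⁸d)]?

[(c¹³), (c⁸d)] = (c¹³)·(c⁸d)·(c¹³)⁻¹·(c⁸d)⁻¹.
  (c¹³) · (c⁸d) = c⁵d
  (c⁵d) · (c³) = c²d
  (c²d) · (c⁸d) = c¹⁰

Answer: c¹⁰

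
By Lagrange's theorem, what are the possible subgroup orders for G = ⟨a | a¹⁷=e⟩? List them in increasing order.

|G| = 17 = 17. By Lagrange's theorem the order of any subgroup divides 17; the divisors of 17 are 1, 17.

Answer: 1, 17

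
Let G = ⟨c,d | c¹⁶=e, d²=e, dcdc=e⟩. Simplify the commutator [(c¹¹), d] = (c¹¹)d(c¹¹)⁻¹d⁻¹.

[(c¹¹), d] = (c¹¹)·d·(c¹¹)⁻¹·d⁻¹.
  (c¹¹) · d = c¹¹d
  (c¹¹d) · (c⁵) = c⁶d
  (c⁶d) · d = c⁶

Answer: c⁶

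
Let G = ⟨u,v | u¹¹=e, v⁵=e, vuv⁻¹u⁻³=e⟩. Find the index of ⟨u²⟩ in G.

First find ord(u²) by computing successive powers:
  (u²)¹ = u², (u²)² = u⁴, (u²)³ = u⁶, (u²)⁴ = u⁸, (u²)⁵ = u¹⁰, (u²)⁶ = u, (u²)⁷ = u³, (u²)⁸ = u⁵, (u²)⁹ = u⁷, (u²)¹⁰ = u⁹, (u²)¹¹ = e.
So |⟨u²⟩| = ord(u²) = 11. With |G| = 55, by Lagrange [G : ⟨u²⟩] = 55/11 = 5.

Answer: 5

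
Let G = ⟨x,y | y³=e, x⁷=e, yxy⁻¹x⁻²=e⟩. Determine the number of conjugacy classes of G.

The conjugacy classes (representative and size) are:
  [e] (size 1), [x²] (size 3), [x⁵] (size 3), [y] (size 7), [y²] (size 7).
Class equation: 1 + 3 + 3 + 7 + 7 = 21 = |G|. So G has 5 conjugacy classes.

Answer: 5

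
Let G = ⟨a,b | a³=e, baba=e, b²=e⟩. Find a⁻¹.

The order of a is 3 (smallest k with aᵏ = e), so a⁻¹ = a² = a².
Check: a · (a²) → a · a² = e, giving e as required.

Answer: a²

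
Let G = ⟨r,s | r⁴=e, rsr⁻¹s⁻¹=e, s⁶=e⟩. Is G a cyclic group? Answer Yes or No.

|G| = 24, but the maximum element order in G is 12 < 24. No single element generates all of G, so G is not cyclic.

Answer: No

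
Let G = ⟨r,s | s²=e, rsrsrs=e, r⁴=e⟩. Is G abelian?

r·s = rs but s·r = sr, so r·s ≠ s·r and G is not abelian.

Answer: No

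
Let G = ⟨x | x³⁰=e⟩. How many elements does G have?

G is generated by a single element, so G is cyclic. The relator gives x³⁰ = e and no smaller power is forced to be e, so the 30 powers {e, x, x², x³, x⁴, x⁵, x⁶, x⁷, x⁸, x⁹, x²², x²³, x²¹, x²⁰, x²⁴, x²⁵, x²⁶, x²⁷, x²⁸, x²⁹, x¹², x¹³, x¹¹, x¹⁰, x¹⁴, x¹⁵, x¹⁶, x¹⁷, x¹⁸, x¹⁹} are distinct. Hence |G| = 30.

Answer: 30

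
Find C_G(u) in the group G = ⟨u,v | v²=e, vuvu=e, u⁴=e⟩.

⟨u⟩ ⊆ C_G(u) since powers of u commute with u; so |C_G(u)| ≥ |⟨u⟩| = 4.
By orbit–stabilizer, |C_G(u)| = |G| / |conj. class of u| = 8 / 2 = 4.
The 4 elements commuting with u are {e, u, u², u³}.

Answer: {e, u, u², u³}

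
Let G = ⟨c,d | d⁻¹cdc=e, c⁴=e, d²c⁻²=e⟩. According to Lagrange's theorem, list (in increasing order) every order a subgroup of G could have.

|G| = 8 = 2³. By Lagrange's theorem the order of any subgroup divides 8; the divisors of 8 are 1, 2, 4, 8.

Answer: 1, 2, 4, 8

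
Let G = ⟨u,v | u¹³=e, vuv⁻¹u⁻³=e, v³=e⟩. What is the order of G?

Enumerate words in the generators, reducing via the relations: the distinct elements are
  {e, u, v, uv, u², u³, u⁴, u⁵, u⁶, u⁷, u⁸, u⁹, v², uv², u²v, u³v, u¹², u¹¹, u¹⁰, u⁴v, u⁵v, u⁶v, u⁷v, u⁸v, u⁹v, u²v², u³v², u¹²v, u¹¹v, u¹⁰v, u⁴v², u⁵v², u⁶v², u⁷v², u⁸v², u⁹v², u¹²v², u¹¹v², u¹⁰v²}.
No further products give new elements, so |G| = 39.

Answer: 39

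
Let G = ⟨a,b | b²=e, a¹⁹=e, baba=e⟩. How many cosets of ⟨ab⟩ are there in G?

First find ord(ab) by computing successive powers:
  (ab)¹ = ab, (ab)² = e.
So |⟨ab⟩| = ord(ab) = 2. With |G| = 38, by Lagrange [G : ⟨ab⟩] = 38/2 = 19.

Answer: 19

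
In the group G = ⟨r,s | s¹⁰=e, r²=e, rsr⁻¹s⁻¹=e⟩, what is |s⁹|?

Compute successive powers until reaching e:
  (s⁹)¹ = s⁹, (s⁹)² = s⁸, (s⁹)³ = s⁷, (s⁹)⁴ = s⁶, (s⁹)⁵ = s⁵, (s⁹)⁶ = s⁴, (s⁹)⁷ = s³, (s⁹)⁸ = s², (s⁹)⁹ = s, (s⁹)¹⁰ = e.
The smallest positive k with (s⁹)ᵏ = e is 10.

Answer: 10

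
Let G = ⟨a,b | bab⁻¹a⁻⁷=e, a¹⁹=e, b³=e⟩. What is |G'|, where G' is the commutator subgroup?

G' = [G, G] is generated by all commutators. The generator-pair commutators are: [a, b] = a¹³.
The subgroup they normally generate is {e, a, a², a³, a⁴, a⁵, a⁶, a⁷, a⁸, a⁹, a¹⁰, a¹¹, a¹², a¹³, a¹⁴, a¹⁵, a¹⁶, a¹⁷, a¹⁸}, of order 19.
Check: |G/G'| = 57/19 = 3 is the order of the abelianisation.

Answer: 19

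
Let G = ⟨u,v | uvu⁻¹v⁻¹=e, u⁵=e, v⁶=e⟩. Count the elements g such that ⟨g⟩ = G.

G is cyclic of order 30. An element generates G iff its order is 30, and a cyclic group of order 30 has exactly φ(30) = 8 such elements.

Answer: 8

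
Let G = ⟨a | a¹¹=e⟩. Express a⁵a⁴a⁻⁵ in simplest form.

Multiply left to right, reducing at each step:
  (a⁵) · a⁴ = a⁹
  (a⁹) · a⁻⁵ = a⁴

Answer: a⁴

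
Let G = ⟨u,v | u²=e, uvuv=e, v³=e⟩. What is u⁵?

Compute successive powers of u, reducing at each step:
  u²: u · u = e
  u³: e · u = u
  u⁴: u · u = e
  u⁵: e · u = u

Answer: u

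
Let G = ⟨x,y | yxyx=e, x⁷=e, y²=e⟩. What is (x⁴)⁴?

Compute successive powers of (x⁴), reducing at each step:
  (x⁴)²: (x⁴) · x⁴ = x
  (x⁴)³: x · x⁴ = x⁵
  (x⁴)⁴: (x⁵) · x⁴ = x²

Answer: x²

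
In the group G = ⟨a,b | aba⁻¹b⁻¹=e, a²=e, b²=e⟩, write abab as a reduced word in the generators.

Multiply left to right, reducing at each step:
  a · b = ab
  (ab) · a = b
  b · b = e

Answer: e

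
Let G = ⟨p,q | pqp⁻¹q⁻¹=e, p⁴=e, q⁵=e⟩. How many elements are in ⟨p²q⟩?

|⟨p²q⟩| equals the order of p²q. Compute successive powers until reaching e:
  (p²q)¹ = p²q, (p²q)² = q², (p²q)³ = p²q³, (p²q)⁴ = q⁴, (p²q)⁵ = p², (p²q)⁶ = q, (p²q)⁷ = p²q², (p²q)⁸ = q³, (p²q)⁹ = p²q⁴, (p²q)¹⁰ = e.
The smallest positive k with (p²q)ᵏ = e is 10, so |⟨p²q⟩| = 10.

Answer: 10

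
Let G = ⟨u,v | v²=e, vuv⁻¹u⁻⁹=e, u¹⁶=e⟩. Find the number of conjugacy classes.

The conjugacy classes (representative and size) are:
  [e] (size 1), [u⁹] (size 2), [u²] (size 1), [u³] (size 2), [u⁴] (size 1), [u¹³] (size 2), [u⁶] (size 1), [u¹⁵] (size 2), [u⁸] (size 1), [u¹⁰] (size 1), [u¹²] (size 1), [u¹⁴] (size 1), [v] (size 2), [uv] (size 2), [u²v] (size 2), [u¹¹v] (size 2), [u⁴v] (size 2), [u¹³v] (size 2), [u¹⁴v] (size 2), [u¹⁵v] (size 2).
Class equation: 1 + 2 + 1 + 2 + 1 + 2 + 1 + 2 + 1 + 1 + 1 + 1 + 2 + 2 + 2 + 2 + 2 + 2 + 2 + 2 = 32 = |G|. So G has 20 conjugacy classes.

Answer: 20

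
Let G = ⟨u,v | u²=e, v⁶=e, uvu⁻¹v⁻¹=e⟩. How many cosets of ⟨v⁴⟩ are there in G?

First find ord(v⁴) by computing successive powers:
  (v⁴)¹ = v⁴, (v⁴)² = v², (v⁴)³ = e.
So |⟨v⁴⟩| = ord(v⁴) = 3. With |G| = 12, by Lagrange [G : ⟨v⁴⟩] = 12/3 = 4.

Answer: 4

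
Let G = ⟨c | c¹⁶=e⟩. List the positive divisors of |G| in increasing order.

|G| = 16 = 2⁴. By Lagrange's theorem the order of any subgroup divides 16; the divisors of 16 are 1, 2, 4, 8, 16.

Answer: 1, 2, 4, 8, 16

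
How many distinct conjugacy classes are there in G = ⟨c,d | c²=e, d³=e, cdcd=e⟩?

The conjugacy classes (representative and size) are:
  [e] (size 1), [cd²] (size 3), [d²] (size 2).
Class equation: 1 + 3 + 2 = 6 = |G|. So G has 3 conjugacy classes.

Answer: 3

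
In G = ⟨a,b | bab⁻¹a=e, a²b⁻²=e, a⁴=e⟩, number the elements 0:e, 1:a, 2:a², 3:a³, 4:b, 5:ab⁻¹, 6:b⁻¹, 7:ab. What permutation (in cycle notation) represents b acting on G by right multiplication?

(0 4 2 6)(1 7 3 5)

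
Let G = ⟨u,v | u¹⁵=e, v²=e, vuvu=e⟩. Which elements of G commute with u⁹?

⟨u⁹⟩ ⊆ C_G(u⁹) since powers of u⁹ commute with u⁹; so |C_G(u⁹)| ≥ |⟨u⁹⟩| = 5.
By orbit–stabilizer, |C_G(u⁹)| = |G| / |conj. class of u⁹| = 30 / 2 = 15.
The 15 elements commuting with u⁹ are {e, u, u², u³, u⁴, u⁵, u⁶, u⁷, u⁸, u⁹, u¹⁰, u¹¹, u¹², u¹³, u¹⁴}.

Answer: {e, u, u², u³, u⁴, u⁵, u⁶, u⁷, u⁸, u⁹, u¹⁰, u¹¹, u¹², u¹³, u¹⁴}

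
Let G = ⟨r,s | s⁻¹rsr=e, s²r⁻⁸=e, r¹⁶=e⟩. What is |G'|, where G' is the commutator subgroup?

G' = [G, G] is generated by all commutators. The generator-pair commutators are: [r, s] = r².
The subgroup they normally generate is {e, r², r⁴, r⁶, r⁸, r¹⁰, r¹², r¹⁴}, of order 8.
Check: |G/G'| = 32/8 = 4 is the order of the abelianisation.

Answer: 8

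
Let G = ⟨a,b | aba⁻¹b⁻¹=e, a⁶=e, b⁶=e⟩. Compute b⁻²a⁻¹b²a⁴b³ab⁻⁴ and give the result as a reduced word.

Multiply left to right, reducing at each step:
  (b⁴) · a⁻¹ = a⁵b⁴
  (a⁵b⁴) · b² = a⁵
  (a⁵) · a⁴ = a³
  (a³) · b³ = a³b³
  (a³b³) · a = a⁴b³
  (a⁴b³) · b⁻⁴ = a⁴b⁵

Answer: a⁴b⁵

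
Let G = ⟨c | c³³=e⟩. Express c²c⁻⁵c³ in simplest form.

Multiply left to right, reducing at each step:
  (c²) · c⁻⁵ = c³⁰
  (c³⁰) · c³ = e

Answer: e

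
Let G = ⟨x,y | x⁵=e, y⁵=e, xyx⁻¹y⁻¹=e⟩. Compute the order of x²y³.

Compute successive powers until reaching e:
  (x²y³)¹ = x²y³, (x²y³)² = x⁴y, (x²y³)³ = xy⁴, (x²y³)⁴ = x³y², (x²y³)⁵ = e.
The smallest positive k with (x²y³)ᵏ = e is 5.

Answer: 5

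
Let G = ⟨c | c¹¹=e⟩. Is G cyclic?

|G| = 11. The element c has order 11 (its powers give 11 distinct elements), so ⟨c⟩ = G and G is cyclic.

Answer: Yes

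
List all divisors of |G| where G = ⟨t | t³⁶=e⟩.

|G| = 36 = 2² · 3². By Lagrange's theorem the order of any subgroup divides 36; the divisors of 36 are 1, 2, 3, 4, 6, 9, 12, 18, 36.

Answer: 1, 2, 3, 4, 6, 9, 12, 18, 36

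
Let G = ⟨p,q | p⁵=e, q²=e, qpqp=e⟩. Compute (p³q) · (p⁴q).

Compute (p³q) · (p⁴q) by multiplying left to right and reducing via the relations at each step:
  (p³q) · p⁴ = p⁴q
  (p⁴q) · q = p⁴

Answer: p⁴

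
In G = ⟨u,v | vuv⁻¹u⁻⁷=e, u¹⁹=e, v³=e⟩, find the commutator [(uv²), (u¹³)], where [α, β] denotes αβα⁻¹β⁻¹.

[(uv²), (u¹³)] = (uv²)·(u¹³)·(uv²)⁻¹·(u¹³)⁻¹.
  (uv²) · (u¹³) = u¹¹v²
  (u¹¹v²) · (u¹²v) = u¹⁰
  (u¹⁰) · (u⁶) = u¹⁶

Answer: u¹⁶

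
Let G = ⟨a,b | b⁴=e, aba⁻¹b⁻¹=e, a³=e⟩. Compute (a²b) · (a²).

Compute (a²b) · (a²) by multiplying left to right and reducing via the relations at each step:
  (a²b) · a² = ab

Answer: ab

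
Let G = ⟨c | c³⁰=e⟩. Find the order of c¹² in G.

Compute successive powers until reaching e:
  (c¹²)¹ = c¹², (c¹²)² = c²⁴, (c¹²)³ = c⁶, (c¹²)⁴ = c¹⁸, (c¹²)⁵ = e.
The smallest positive k with (c¹²)ᵏ = e is 5.

Answer: 5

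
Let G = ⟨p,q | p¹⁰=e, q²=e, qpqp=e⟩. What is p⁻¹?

The order of p is 10 (smallest k with pᵏ = e), so p⁻¹ = p⁹ = p⁹.
Check: p · (p⁹) → p · p⁹ = e, giving e as required.

Answer: p⁹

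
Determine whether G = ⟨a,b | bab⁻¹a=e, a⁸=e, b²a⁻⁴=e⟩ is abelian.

a·b = ab but b·a = a³b⁻¹, so a·b ≠ b·a and G is not abelian.

Answer: No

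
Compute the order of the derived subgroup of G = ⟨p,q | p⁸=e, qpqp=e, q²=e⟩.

G' = [G, G] is generated by all commutators. The generator-pair commutators are: [p, q] = p².
The subgroup they normally generate is {e, p², p⁴, p⁶}, of order 4.
Check: |G/G'| = 16/4 = 4 is the order of the abelianisation.

Answer: 4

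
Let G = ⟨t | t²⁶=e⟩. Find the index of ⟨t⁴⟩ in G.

First find ord(t⁴) by computing successive powers:
  (t⁴)¹ = t⁴, (t⁴)² = t⁸, (t⁴)³ = t¹², (t⁴)⁴ = t¹⁶, (t⁴)⁵ = t²⁰, (t⁴)⁶ = t²⁴, (t⁴)⁷ = t², (t⁴)⁸ = t⁶, (t⁴)⁹ = t¹⁰, (t⁴)¹⁰ = t¹⁴, (t⁴)¹¹ = t¹⁸, (t⁴)¹² = t²², (t⁴)¹³ = e.
So |⟨t⁴⟩| = ord(t⁴) = 13. With |G| = 26, by Lagrange [G : ⟨t⁴⟩] = 26/13 = 2.

Answer: 2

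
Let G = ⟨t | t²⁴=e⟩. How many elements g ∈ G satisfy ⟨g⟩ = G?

G is cyclic of order 24. An element generates G iff its order is 24, and a cyclic group of order 24 has exactly φ(24) = 8 such elements.

Answer: 8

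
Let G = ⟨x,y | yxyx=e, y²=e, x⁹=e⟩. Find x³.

Compute successive powers of x, reducing at each step:
  x²: x · x = x²
  x³: (x²) · x = x³

Answer: x³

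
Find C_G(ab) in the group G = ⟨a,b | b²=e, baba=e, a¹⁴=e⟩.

⟨ab⟩ ⊆ C_G(ab) since powers of ab commute with ab; so |C_G(ab)| ≥ |⟨ab⟩| = 2.
By orbit–stabilizer, |C_G(ab)| = |G| / |conj. class of ab| = 28 / 7 = 4.
The 4 elements commuting with ab are {e, a⁷, ab, a⁸b}.

Answer: {e, a⁷, ab, a⁸b}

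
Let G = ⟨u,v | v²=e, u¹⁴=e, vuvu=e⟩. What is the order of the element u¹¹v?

Compute successive powers until reaching e:
  (u¹¹v)¹ = u¹¹v, (u¹¹v)² = e.
The smallest positive k with (u¹¹v)ᵏ = e is 2.

Answer: 2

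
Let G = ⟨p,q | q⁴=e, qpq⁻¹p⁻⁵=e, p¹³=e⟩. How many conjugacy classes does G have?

The conjugacy classes (representative and size) are:
  [e] (size 1), [p] (size 4), [p²] (size 4), [p⁹] (size 4), [p¹²q] (size 13), [p⁴q²] (size 13), [p¹²q³] (size 13).
Class equation: 1 + 4 + 4 + 4 + 13 + 13 + 13 = 52 = |G|. So G has 7 conjugacy classes.

Answer: 7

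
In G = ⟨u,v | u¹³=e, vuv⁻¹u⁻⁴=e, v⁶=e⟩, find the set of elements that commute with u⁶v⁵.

⟨u⁶v⁵⟩ ⊆ C_G(u⁶v⁵) since powers of u⁶v⁵ commute with u⁶v⁵; so |C_G(u⁶v⁵)| ≥ |⟨u⁶v⁵⟩| = 6.
By orbit–stabilizer, |C_G(u⁶v⁵)| = |G| / |conj. class of u⁶v⁵| = 78 / 13 = 6.
The 6 elements commuting with u⁶v⁵ are {e, uv⁴, u²v, u³v³, u⁶v⁵, u¹⁰v²}.

Answer: {e, uv⁴, u²v, u³v³, u⁶v⁵, u¹⁰v²}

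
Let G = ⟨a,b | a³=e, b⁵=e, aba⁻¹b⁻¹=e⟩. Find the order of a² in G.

Compute successive powers until reaching e:
  (a²)¹ = a², (a²)² = a, (a²)³ = e.
The smallest positive k with (a²)ᵏ = e is 3.

Answer: 3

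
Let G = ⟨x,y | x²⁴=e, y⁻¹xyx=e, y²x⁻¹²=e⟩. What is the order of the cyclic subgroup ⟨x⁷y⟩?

|⟨x⁷y⟩| equals the order of x⁷y. Compute successive powers until reaching e:
  (x⁷y)¹ = x⁷y, (x⁷y)² = x¹², (x⁷y)³ = x⁷y⁻¹, (x⁷y)⁴ = e.
The smallest positive k with (x⁷y)ᵏ = e is 4, so |⟨x⁷y⟩| = 4.

Answer: 4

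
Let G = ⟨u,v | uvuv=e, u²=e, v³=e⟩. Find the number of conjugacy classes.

The conjugacy classes (representative and size) are:
  [e] (size 1), [uv²] (size 3), [v²] (size 2).
Class equation: 1 + 3 + 2 = 6 = |G|. So G has 3 conjugacy classes.

Answer: 3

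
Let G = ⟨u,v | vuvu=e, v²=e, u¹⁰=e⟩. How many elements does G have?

Enumerate words in the generators, reducing via the relations: the distinct elements are
  {e, u, v, uv, u², u³, u⁴, u⁵, u⁶, u⁷, u⁸, u⁹, u²v, u³v, u⁴v, u⁵v, u⁶v, u⁷v, u⁸v, u⁹v}.
No further products give new elements, so |G| = 20.

Answer: 20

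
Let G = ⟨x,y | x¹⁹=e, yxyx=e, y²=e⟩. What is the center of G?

An element z ∈ Z(G) iff z commutes with every generator.
For example e is central: e·x = x = x·e; e·y = y = y·e.
Whereas x ∉ Z(G) since x·y = xy ≠ x¹⁸y = y·x.
Checking each of the 38 elements this way gives Z(G) = {e}, of order 1.

Answer: {e}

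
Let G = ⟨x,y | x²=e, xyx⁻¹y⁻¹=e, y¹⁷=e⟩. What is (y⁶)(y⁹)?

Compute (y⁶) · (y⁹) by multiplying left to right and reducing via the relations at each step:
  (y⁶) · y⁹ = y¹⁵

Answer: y¹⁵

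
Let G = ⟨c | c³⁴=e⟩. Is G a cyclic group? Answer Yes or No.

|G| = 34. The element c has order 34 (its powers give 34 distinct elements), so ⟨c⟩ = G and G is cyclic.

Answer: Yes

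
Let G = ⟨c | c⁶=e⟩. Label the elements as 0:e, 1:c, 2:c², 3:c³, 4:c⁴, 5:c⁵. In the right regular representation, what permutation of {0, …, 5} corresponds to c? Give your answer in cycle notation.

(0 1 2 3 4 5)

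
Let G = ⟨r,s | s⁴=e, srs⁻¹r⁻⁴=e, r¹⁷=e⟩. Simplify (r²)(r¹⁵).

Compute (r²) · (r¹⁵) by multiplying left to right and reducing via the relations at each step:
  (r²) · r¹⁵ = e

Answer: e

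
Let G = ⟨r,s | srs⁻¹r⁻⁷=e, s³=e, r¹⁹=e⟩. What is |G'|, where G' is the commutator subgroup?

G' = [G, G] is generated by all commutators. The generator-pair commutators are: [r, s] = r¹³.
The subgroup they normally generate is {e, r, r², r³, r⁴, r⁵, r⁶, r⁷, r⁸, r⁹, r¹⁰, r¹¹, r¹², r¹³, r¹⁴, r¹⁵, r¹⁶, r¹⁷, r¹⁸}, of order 19.
Check: |G/G'| = 57/19 = 3 is the order of the abelianisation.

Answer: 19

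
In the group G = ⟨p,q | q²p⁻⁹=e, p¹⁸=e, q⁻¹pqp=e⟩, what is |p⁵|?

Compute successive powers until reaching e:
  (p⁵)¹ = p⁵, (p⁵)² = p¹⁰, (p⁵)³ = p¹⁵, (p⁵)⁴ = p², (p⁵)⁵ = p⁷, (p⁵)⁶ = p¹², (p⁵)⁷ = p¹⁷, (p⁵)⁸ = p⁴, (p⁵)⁹ = p⁹, (p⁵)¹⁰ = p¹⁴, (p⁵)¹¹ = p, (p⁵)¹² = p⁶, (p⁵)¹³ = p¹¹, (p⁵)¹⁴ = p¹⁶, (p⁵)¹⁵ = p³, (p⁵)¹⁶ = p⁸, (p⁵)¹⁷ = p¹³, (p⁵)¹⁸ = e.
The smallest positive k with (p⁵)ᵏ = e is 18.

Answer: 18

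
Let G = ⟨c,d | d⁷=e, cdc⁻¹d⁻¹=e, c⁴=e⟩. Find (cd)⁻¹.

The order of (cd) is 28 (smallest k with (cd)ᵏ = e), so (cd)⁻¹ = (cd)²⁷ = c³d⁶.
Check: (cd) · (c³d⁶) → (cd) · c³ = d;   d · d⁶ = e, giving e as required.

Answer: c³d⁶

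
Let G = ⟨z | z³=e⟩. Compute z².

Compute successive powers of z, reducing at each step:
  z²: z · z = z²

Answer: z²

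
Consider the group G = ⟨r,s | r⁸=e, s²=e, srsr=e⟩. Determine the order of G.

Enumerate words in the generators, reducing via the relations: the distinct elements are
  {e, r, s, rs, r², r³, r⁴, r⁵, r⁶, r⁷, r²s, r³s, r⁴s, r⁵s, r⁶s, r⁷s}.
No further products give new elements, so |G| = 16.

Answer: 16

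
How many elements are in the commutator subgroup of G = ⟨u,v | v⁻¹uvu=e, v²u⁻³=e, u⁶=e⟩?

G' = [G, G] is generated by all commutators. The generator-pair commutators are: [u, v] = u².
The subgroup they normally generate is {e, u², u⁴}, of order 3.
Check: |G/G'| = 12/3 = 4 is the order of the abelianisation.

Answer: 3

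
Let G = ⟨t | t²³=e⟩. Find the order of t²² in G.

Compute successive powers until reaching e:
  (t²²)¹ = t²², (t²²)² = t²¹, (t²²)³ = t²⁰, (t²²)⁴ = t¹⁹, (t²²)⁵ = t¹⁸, (t²²)⁶ = t¹⁷, (t²²)⁷ = t¹⁶, (t²²)⁸ = t¹⁵, (t²²)⁹ = t¹⁴, (t²²)¹⁰ = t¹³, (t²²)¹¹ = t¹², (t²²)¹² = t¹¹, (t²²)¹³ = t¹⁰, (t²²)¹⁴ = t⁹, (t²²)¹⁵ = t⁸, (t²²)¹⁶ = t⁷, (t²²)¹⁷ = t⁶, (t²²)¹⁸ = t⁵, (t²²)¹⁹ = t⁴, (t²²)²⁰ = t³, (t²²)²¹ = t², (t²²)²² = t, (t²²)²³ = e.
The smallest positive k with (t²²)ᵏ = e is 23.

Answer: 23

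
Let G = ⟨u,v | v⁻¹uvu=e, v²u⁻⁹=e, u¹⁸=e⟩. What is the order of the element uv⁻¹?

Compute successive powers until reaching e:
  (uv⁻¹)¹ = uv⁻¹, (uv⁻¹)² = u⁹, (uv⁻¹)³ = uv, (uv⁻¹)⁴ = e.
The smallest positive k with (uv⁻¹)ᵏ = e is 4.

Answer: 4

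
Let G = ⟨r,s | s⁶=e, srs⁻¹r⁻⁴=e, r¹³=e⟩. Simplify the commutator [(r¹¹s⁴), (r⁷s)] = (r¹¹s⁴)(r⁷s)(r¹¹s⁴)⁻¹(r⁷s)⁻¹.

[(r¹¹s⁴), (r⁷s)] = (r¹¹s⁴)·(r⁷s)·(r¹¹s⁴)⁻¹·(r⁷s)⁻¹.
  (r¹¹s⁴) · (r⁷s) = r⁹s⁵
  (r⁹s⁵) · (r⁶s²) = r⁴s
  (r⁴s) · (r⁸s⁵) = r¹⁰

Answer: r¹⁰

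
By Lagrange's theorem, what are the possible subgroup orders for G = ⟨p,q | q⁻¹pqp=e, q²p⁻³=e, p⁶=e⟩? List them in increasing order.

|G| = 12 = 2² · 3. By Lagrange's theorem the order of any subgroup divides 12; the divisors of 12 are 1, 2, 3, 4, 6, 12.

Answer: 1, 2, 3, 4, 6, 12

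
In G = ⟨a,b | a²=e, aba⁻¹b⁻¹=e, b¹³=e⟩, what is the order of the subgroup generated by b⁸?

|⟨b⁸⟩| equals the order of b⁸. Compute successive powers until reaching e:
  (b⁸)¹ = b⁸, (b⁸)² = b³, (b⁸)³ = b¹¹, (b⁸)⁴ = b⁶, (b⁸)⁵ = b, (b⁸)⁶ = b⁹, (b⁸)⁷ = b⁴, (b⁸)⁸ = b¹², (b⁸)⁹ = b⁷, (b⁸)¹⁰ = b², (b⁸)¹¹ = b¹⁰, (b⁸)¹² = b⁵, (b⁸)¹³ = e.
The smallest positive k with (b⁸)ᵏ = e is 13, so |⟨b⁸⟩| = 13.

Answer: 13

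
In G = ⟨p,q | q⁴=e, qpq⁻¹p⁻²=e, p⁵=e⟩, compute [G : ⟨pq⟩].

First find ord(pq) by computing successive powers:
  (pq)¹ = pq, (pq)² = p³q², (pq)³ = p²q³, (pq)⁴ = e.
So |⟨pq⟩| = ord(pq) = 4. With |G| = 20, by Lagrange [G : ⟨pq⟩] = 20/4 = 5.

Answer: 5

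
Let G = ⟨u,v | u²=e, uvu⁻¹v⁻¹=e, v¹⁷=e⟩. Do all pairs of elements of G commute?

Each pair of generators commutes: u·v = uv = v·u. Since the generators pairwise commute, every element of G commutes with every other, so G is abelian.

Answer: Yes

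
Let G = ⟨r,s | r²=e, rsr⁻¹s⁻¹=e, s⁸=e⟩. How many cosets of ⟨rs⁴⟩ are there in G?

First find ord(rs⁴) by computing successive powers:
  (rs⁴)¹ = rs⁴, (rs⁴)² = e.
So |⟨rs⁴⟩| = ord(rs⁴) = 2. With |G| = 16, by Lagrange [G : ⟨rs⁴⟩] = 16/2 = 8.

Answer: 8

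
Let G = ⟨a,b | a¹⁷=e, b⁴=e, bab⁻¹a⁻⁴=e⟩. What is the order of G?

Enumerate words in the generators, reducing via the relations: the distinct elements are
  {a, b, e, ab, a², a³, a⁴, a⁵, a⁶, a⁷, a⁸, a⁹, b², b³, ab², ab³, a²b, a³b, a¹², a¹³, a¹¹, a¹⁰, a¹⁴, a¹⁵, a¹⁶, a⁴b, a⁵b, a⁶b, a⁷b, a⁸b, a⁹b, a²b², a²b³, a³b², a³b³, a¹²b, a¹³b, a¹¹b, a¹⁰b, a¹⁴b, a¹⁵b, a¹⁶b, a⁴b², a⁴b³, a⁵b², a⁵b³, a⁶b², a⁶b³, a⁷b², a⁷b³, a⁸b², a⁸b³, a⁹b², a⁹b³, a¹²b², a¹²b³, a¹³b², a¹³b³, a¹¹b², a¹¹b³, a¹⁰b², a¹⁰b³, a¹⁴b², a¹⁴b³, a¹⁵b², a¹⁵b³, a¹⁶b², a¹⁶b³}.
No further products give new elements, so |G| = 68.

Answer: 68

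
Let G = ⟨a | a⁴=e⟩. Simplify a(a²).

Compute a · (a²) by multiplying left to right and reducing via the relations at each step:
  a · a² = a³

Answer: a³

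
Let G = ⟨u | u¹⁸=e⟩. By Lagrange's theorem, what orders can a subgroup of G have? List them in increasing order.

|G| = 18 = 2 · 3². By Lagrange's theorem the order of any subgroup divides 18; the divisors of 18 are 1, 2, 3, 6, 9, 18.

Answer: 1, 2, 3, 6, 9, 18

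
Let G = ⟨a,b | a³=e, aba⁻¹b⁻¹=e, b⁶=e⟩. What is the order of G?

Enumerate words in the generators, reducing via the relations: the distinct elements are
  {a, b, e, ab, a², b², b³, b⁴, b⁵, ab², ab³, ab⁴, ab⁵, a²b, a²b², a²b³, a²b⁴, a²b⁵}.
No further products give new elements, so |G| = 18.

Answer: 18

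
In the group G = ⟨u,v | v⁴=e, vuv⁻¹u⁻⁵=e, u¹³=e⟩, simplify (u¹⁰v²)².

Compute successive powers of (u¹⁰v²), reducing at each step:
  (u¹⁰v²)²: (u¹⁰v²) · u¹⁰ = v²;   (v²) · v² = e

Answer: e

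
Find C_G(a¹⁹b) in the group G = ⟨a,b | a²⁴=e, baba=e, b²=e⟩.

⟨a¹⁹b⟩ ⊆ C_G(a¹⁹b) since powers of a¹⁹b commute with a¹⁹b; so |C_G(a¹⁹b)| ≥ |⟨a¹⁹b⟩| = 2.
By orbit–stabilizer, |C_G(a¹⁹b)| = |G| / |conj. class of a¹⁹b| = 48 / 12 = 4.
The 4 elements commuting with a¹⁹b are {e, a¹², a⁷b, a¹⁹b}.

Answer: {e, a¹², a⁷b, a¹⁹b}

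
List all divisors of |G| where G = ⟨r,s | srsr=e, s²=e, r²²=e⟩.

|G| = 44 = 2² · 11. By Lagrange's theorem the order of any subgroup divides 44; the divisors of 44 are 1, 2, 4, 11, 22, 44.

Answer: 1, 2, 4, 11, 22, 44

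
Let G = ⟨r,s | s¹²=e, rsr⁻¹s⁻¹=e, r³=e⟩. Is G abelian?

Each pair of generators commutes: r·s = rs = s·r. Since the generators pairwise commute, every element of G commutes with every other, so G is abelian.

Answer: Yes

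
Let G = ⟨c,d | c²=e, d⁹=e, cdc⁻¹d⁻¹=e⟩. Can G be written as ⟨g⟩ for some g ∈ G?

|G| = 18. The element cd has order 18 (its powers give 18 distinct elements), so ⟨cd⟩ = G and G is cyclic.

Answer: Yes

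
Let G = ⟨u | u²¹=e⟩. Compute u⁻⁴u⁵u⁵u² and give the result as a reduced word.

Multiply left to right, reducing at each step:
  (u¹⁷) · u⁵ = u
  u · u⁵ = u⁶
  (u⁶) · u² = u⁸

Answer: u⁸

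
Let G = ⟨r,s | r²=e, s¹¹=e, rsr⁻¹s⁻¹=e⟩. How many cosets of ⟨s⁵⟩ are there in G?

First find ord(s⁵) by computing successive powers:
  (s⁵)¹ = s⁵, (s⁵)² = s¹⁰, (s⁵)³ = s⁴, (s⁵)⁴ = s⁹, (s⁵)⁵ = s³, (s⁵)⁶ = s⁸, (s⁵)⁷ = s², (s⁵)⁸ = s⁷, (s⁵)⁹ = s, (s⁵)¹⁰ = s⁶, (s⁵)¹¹ = e.
So |⟨s⁵⟩| = ord(s⁵) = 11. With |G| = 22, by Lagrange [G : ⟨s⁵⟩] = 22/11 = 2.

Answer: 2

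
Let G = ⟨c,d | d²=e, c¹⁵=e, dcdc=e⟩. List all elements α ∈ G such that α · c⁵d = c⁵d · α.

⟨c⁵d⟩ ⊆ C_G(c⁵d) since powers of c⁵d commute with c⁵d; so |C_G(c⁵d)| ≥ |⟨c⁵d⟩| = 2.
By orbit–stabilizer, |C_G(c⁵d)| = |G| / |conj. class of c⁵d| = 30 / 15 = 2.
The 2 elements commuting with c⁵d are {e, c⁵d}.

Answer: {e, c⁵d}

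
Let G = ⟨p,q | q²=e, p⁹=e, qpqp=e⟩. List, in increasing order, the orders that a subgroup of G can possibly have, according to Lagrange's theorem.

|G| = 18 = 2 · 3². By Lagrange's theorem the order of any subgroup divides 18; the divisors of 18 are 1, 2, 3, 6, 9, 18.

Answer: 1, 2, 3, 6, 9, 18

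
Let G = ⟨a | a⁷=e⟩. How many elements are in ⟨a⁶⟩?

|⟨a⁶⟩| equals the order of a⁶. Compute successive powers until reaching e:
  (a⁶)¹ = a⁶, (a⁶)² = a⁵, (a⁶)³ = a⁴, (a⁶)⁴ = a³, (a⁶)⁵ = a², (a⁶)⁶ = a, (a⁶)⁷ = e.
The smallest positive k with (a⁶)ᵏ = e is 7, so |⟨a⁶⟩| = 7.

Answer: 7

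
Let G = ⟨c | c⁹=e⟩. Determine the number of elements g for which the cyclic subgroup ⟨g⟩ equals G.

G is cyclic of order 9. An element generates G iff its order is 9, and a cyclic group of order 9 has exactly φ(9) = 6 such elements.

Answer: 6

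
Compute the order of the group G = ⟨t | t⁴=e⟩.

G is generated by a single element, so G is cyclic. The relator gives t⁴ = e and no smaller power is forced to be e, so the 4 powers {e, t, t², t³} are distinct. Hence |G| = 4.

Answer: 4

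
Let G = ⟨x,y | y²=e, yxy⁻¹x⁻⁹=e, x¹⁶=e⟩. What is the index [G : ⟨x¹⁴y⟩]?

First find ord(x¹⁴y) by computing successive powers:
  (x¹⁴y)¹ = x¹⁴y, (x¹⁴y)² = x¹², (x¹⁴y)³ = x¹⁰y, (x¹⁴y)⁴ = x⁸, (x¹⁴y)⁵ = x⁶y, (x¹⁴y)⁶ = x⁴, (x¹⁴y)⁷ = x²y, (x¹⁴y)⁸ = e.
So |⟨x¹⁴y⟩| = ord(x¹⁴y) = 8. With |G| = 32, by Lagrange [G : ⟨x¹⁴y⟩] = 32/8 = 4.

Answer: 4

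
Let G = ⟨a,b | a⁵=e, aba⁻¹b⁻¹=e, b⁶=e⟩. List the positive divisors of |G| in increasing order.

|G| = 30 = 2 · 3 · 5. By Lagrange's theorem the order of any subgroup divides 30; the divisors of 30 are 1, 2, 3, 5, 6, 10, 15, 30.

Answer: 1, 2, 3, 5, 6, 10, 15, 30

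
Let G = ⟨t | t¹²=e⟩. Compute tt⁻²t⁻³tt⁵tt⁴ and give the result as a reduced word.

Multiply left to right, reducing at each step:
  t · t⁻² = t¹¹
  (t¹¹) · t⁻³ = t⁸
  (t⁸) · t = t⁹
  (t⁹) · t⁵ = t²
  (t²) · t = t³
  (t³) · t⁴ = t⁷

Answer: t⁷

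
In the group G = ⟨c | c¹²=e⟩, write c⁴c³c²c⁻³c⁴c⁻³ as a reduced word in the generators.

Multiply left to right, reducing at each step:
  (c⁴) · c³ = c⁷
  (c⁷) · c² = c⁹
  (c⁹) · c⁻³ = c⁶
  (c⁶) · c⁴ = c¹⁰
  (c¹⁰) · c⁻³ = c⁷

Answer: c⁷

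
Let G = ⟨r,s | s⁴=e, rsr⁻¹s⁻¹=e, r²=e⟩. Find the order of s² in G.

Compute successive powers until reaching e:
  (s²)¹ = s², (s²)² = e.
The smallest positive k with (s²)ᵏ = e is 2.

Answer: 2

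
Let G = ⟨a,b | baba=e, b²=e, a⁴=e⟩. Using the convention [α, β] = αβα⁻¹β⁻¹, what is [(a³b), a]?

[(a³b), a] = (a³b)·a·(a³b)⁻¹·a⁻¹.
  (a³b) · a = a²b
  (a²b) · (a³b) = a³
  (a³) · (a³) = a²

Answer: a²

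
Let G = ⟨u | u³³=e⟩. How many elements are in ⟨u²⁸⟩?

|⟨u²⁸⟩| equals the order of u²⁸. Compute successive powers until reaching e:
  (u²⁸)¹ = u²⁸, (u²⁸)² = u²³, (u²⁸)³ = u¹⁸, (u²⁸)⁴ = u¹³, (u²⁸)⁵ = u⁸, (u²⁸)⁶ = u³, (u²⁸)⁷ = u³¹, (u²⁸)⁸ = u²⁶, (u²⁸)⁹ = u²¹, (u²⁸)¹⁰ = u¹⁶, (u²⁸)¹¹ = u¹¹, (u²⁸)¹² = u⁶, (u²⁸)¹³ = u, (u²⁸)¹⁴ = u²⁹, (u²⁸)¹⁵ = u²⁴, (u²⁸)¹⁶ = u¹⁹, (u²⁸)¹⁷ = u¹⁴, (u²⁸)¹⁸ = u⁹, (u²⁸)¹⁹ = u⁴, (u²⁸)²⁰ = u³², (u²⁸)²¹ = u²⁷, (u²⁸)²² = u²², (u²⁸)²³ = u¹⁷, (u²⁸)²⁴ = u¹², (u²⁸)²⁵ = u⁷, (u²⁸)²⁶ = u², (u²⁸)²⁷ = u³⁰, (u²⁸)²⁸ = u²⁵, (u²⁸)²⁹ = u²⁰, (u²⁸)³⁰ = u¹⁵, (u²⁸)³¹ = u¹⁰, (u²⁸)³² = u⁵, (u²⁸)³³ = e.
The smallest positive k with (u²⁸)ᵏ = e is 33, so |⟨u²⁸⟩| = 33.

Answer: 33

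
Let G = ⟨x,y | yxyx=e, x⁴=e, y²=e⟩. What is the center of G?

An element z ∈ Z(G) iff z commutes with every generator.
For example x² is central: (x²)·x = x³ = x·(x²); (x²)·y = x²y = y·(x²).
Whereas x ∉ Z(G) since x·y = xy ≠ x³y = y·x.
Checking each of the 8 elements this way gives Z(G) = {e, x²}, of order 2.

Answer: {e, x²}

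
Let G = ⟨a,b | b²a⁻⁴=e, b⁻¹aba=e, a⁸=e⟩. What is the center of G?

An element z ∈ Z(G) iff z commutes with every generator.
For example a⁴ is central: (a⁴)·a = a⁵ = a·(a⁴); (a⁴)·b = b⁻¹ = b·(a⁴).
Whereas a ∉ Z(G) since a·b = ab ≠ a³b⁻¹ = b·a.
Checking each of the 16 elements this way gives Z(G) = {e, a⁴}, of order 2.

Answer: {e, a⁴}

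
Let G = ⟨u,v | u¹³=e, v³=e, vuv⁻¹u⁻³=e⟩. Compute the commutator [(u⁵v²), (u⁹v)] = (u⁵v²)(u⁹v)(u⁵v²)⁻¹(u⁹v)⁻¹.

[(u⁵v²), (u⁹v)] = (u⁵v²)·(u⁹v)·(u⁵v²)⁻¹·(u⁹v)⁻¹.
  (u⁵v²) · (u⁹v) = u⁸
  (u⁸) · (u¹¹v) = u⁶v
  (u⁶v) · (u¹⁰v²) = u¹⁰

Answer: u¹⁰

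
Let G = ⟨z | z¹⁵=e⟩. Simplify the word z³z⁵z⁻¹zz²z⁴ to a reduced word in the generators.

Multiply left to right, reducing at each step:
  (z³) · z⁵ = z⁸
  (z⁸) · z⁻¹ = z⁷
  (z⁷) · z = z⁸
  (z⁸) · z² = z¹⁰
  (z¹⁰) · z⁴ = z¹⁴

Answer: z¹⁴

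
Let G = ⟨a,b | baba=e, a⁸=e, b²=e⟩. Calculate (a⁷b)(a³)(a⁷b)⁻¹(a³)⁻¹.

[(a⁷b), (a³)] = (a⁷b)·(a³)·(a⁷b)⁻¹·(a³)⁻¹.
  (a⁷b) · (a³) = a⁴b
  (a⁴b) · (a⁷b) = a⁵
  (a⁵) · (a⁵) = a²

Answer: a²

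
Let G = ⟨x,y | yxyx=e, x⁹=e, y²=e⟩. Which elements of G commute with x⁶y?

⟨x⁶y⟩ ⊆ C_G(x⁶y) since powers of x⁶y commute with x⁶y; so |C_G(x⁶y)| ≥ |⟨x⁶y⟩| = 2.
By orbit–stabilizer, |C_G(x⁶y)| = |G| / |conj. class of x⁶y| = 18 / 9 = 2.
The 2 elements commuting with x⁶y are {e, x⁶y}.

Answer: {e, x⁶y}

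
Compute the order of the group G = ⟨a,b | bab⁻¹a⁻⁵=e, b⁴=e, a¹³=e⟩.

Enumerate words in the generators, reducing via the relations: the distinct elements are
  {a, b, e, ab, a², a³, a⁴, a⁵, a⁶, a⁷, a⁸, a⁹, b², b³, ab², ab³, a²b, a³b, a¹², a¹¹, a¹⁰, a⁴b, a⁵b, a⁶b, a⁷b, a⁸b, a⁹b, a²b², a²b³, a³b², a³b³, a¹²b, a¹¹b, a¹⁰b, a⁴b², a⁴b³, a⁵b², a⁵b³, a⁶b², a⁶b³, a⁷b², a⁷b³, a⁸b², a⁸b³, a⁹b², a⁹b³, a¹²b², a¹²b³, a¹¹b², a¹¹b³, a¹⁰b², a¹⁰b³}.
No further products give new elements, so |G| = 52.

Answer: 52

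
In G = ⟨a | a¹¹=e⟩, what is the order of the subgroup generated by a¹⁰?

|⟨a¹⁰⟩| equals the order of a¹⁰. Compute successive powers until reaching e:
  (a¹⁰)¹ = a¹⁰, (a¹⁰)² = a⁹, (a¹⁰)³ = a⁸, (a¹⁰)⁴ = a⁷, (a¹⁰)⁵ = a⁶, (a¹⁰)⁶ = a⁵, (a¹⁰)⁷ = a⁴, (a¹⁰)⁸ = a³, (a¹⁰)⁹ = a², (a¹⁰)¹⁰ = a, (a¹⁰)¹¹ = e.
The smallest positive k with (a¹⁰)ᵏ = e is 11, so |⟨a¹⁰⟩| = 11.

Answer: 11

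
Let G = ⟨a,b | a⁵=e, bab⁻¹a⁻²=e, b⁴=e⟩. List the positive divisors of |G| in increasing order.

|G| = 20 = 2² · 5. By Lagrange's theorem the order of any subgroup divides 20; the divisors of 20 are 1, 2, 4, 5, 10, 20.

Answer: 1, 2, 4, 5, 10, 20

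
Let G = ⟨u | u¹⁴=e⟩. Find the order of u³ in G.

Compute successive powers until reaching e:
  (u³)¹ = u³, (u³)² = u⁶, (u³)³ = u⁹, (u³)⁴ = u¹², (u³)⁵ = u, (u³)⁶ = u⁴, (u³)⁷ = u⁷, (u³)⁸ = u¹⁰, (u³)⁹ = u¹³, (u³)¹⁰ = u², (u³)¹¹ = u⁵, (u³)¹² = u⁸, (u³)¹³ = u¹¹, (u³)¹⁴ = e.
The smallest positive k with (u³)ᵏ = e is 14.

Answer: 14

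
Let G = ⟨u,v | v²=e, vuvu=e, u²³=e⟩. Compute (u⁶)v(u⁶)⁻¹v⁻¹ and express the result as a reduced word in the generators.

[(u⁶), v] = (u⁶)·v·(u⁶)⁻¹·v⁻¹.
  (u⁶) · v = u⁶v
  (u⁶v) · (u¹⁷) = u¹²v
  (u¹²v) · v = u¹²

Answer: u¹²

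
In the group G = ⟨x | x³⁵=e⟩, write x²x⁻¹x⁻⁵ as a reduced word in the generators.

Multiply left to right, reducing at each step:
  (x²) · x⁻¹ = x
  x · x⁻⁵ = x³¹

Answer: x³¹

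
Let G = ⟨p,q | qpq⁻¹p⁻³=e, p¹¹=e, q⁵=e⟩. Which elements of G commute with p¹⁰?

⟨p¹⁰⟩ ⊆ C_G(p¹⁰) since powers of p¹⁰ commute with p¹⁰; so |C_G(p¹⁰)| ≥ |⟨p¹⁰⟩| = 11.
By orbit–stabilizer, |C_G(p¹⁰)| = |G| / |conj. class of p¹⁰| = 55 / 5 = 11.
The 11 elements commuting with p¹⁰ are {e, p, p², p³, p⁴, p⁵, p⁶, p⁷, p⁸, p⁹, p¹⁰}.

Answer: {e, p, p², p³, p⁴, p⁵, p⁶, p⁷, p⁸, p⁹, p¹⁰}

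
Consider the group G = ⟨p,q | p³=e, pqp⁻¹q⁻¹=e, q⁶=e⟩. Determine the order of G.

Enumerate words in the generators, reducing via the relations: the distinct elements are
  {e, p, q, pq, p², q², q³, q⁴, q⁵, pq², pq³, pq⁴, pq⁵, p²q, p²q², p²q³, p²q⁴, p²q⁵}.
No further products give new elements, so |G| = 18.

Answer: 18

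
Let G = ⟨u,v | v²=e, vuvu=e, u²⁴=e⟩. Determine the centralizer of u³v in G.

⟨u³v⟩ ⊆ C_G(u³v) since powers of u³v commute with u³v; so |C_G(u³v)| ≥ |⟨u³v⟩| = 2.
By orbit–stabilizer, |C_G(u³v)| = |G| / |conj. class of u³v| = 48 / 12 = 4.
The 4 elements commuting with u³v are {e, u¹², u³v, u¹⁵v}.

Answer: {e, u¹², u³v, u¹⁵v}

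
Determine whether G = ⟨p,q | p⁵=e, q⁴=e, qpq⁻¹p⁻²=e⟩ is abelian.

p·q = pq but q·p = p²q, so p·q ≠ q·p and G is not abelian.

Answer: No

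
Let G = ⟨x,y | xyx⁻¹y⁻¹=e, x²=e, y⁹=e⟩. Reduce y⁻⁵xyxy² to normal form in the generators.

Multiply left to right, reducing at each step:
  (y⁴) · x = xy⁴
  (xy⁴) · y = xy⁵
  (xy⁵) · x = y⁵
  (y⁵) · y² = y⁷

Answer: y⁷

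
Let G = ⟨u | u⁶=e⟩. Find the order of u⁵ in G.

Compute successive powers until reaching e:
  (u⁵)¹ = u⁵, (u⁵)² = u⁴, (u⁵)³ = u³, (u⁵)⁴ = u², (u⁵)⁵ = u, (u⁵)⁶ = e.
The smallest positive k with (u⁵)ᵏ = e is 6.

Answer: 6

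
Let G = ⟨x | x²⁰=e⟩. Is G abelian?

G has a single generator, so G is cyclic and hence abelian.

Answer: Yes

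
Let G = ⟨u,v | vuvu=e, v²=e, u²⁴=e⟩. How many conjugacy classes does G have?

The conjugacy classes (representative and size) are:
  [e] (size 1), [u²³] (size 2), [u²] (size 2), [u³] (size 2), [u²⁰] (size 2), [u¹⁹] (size 2), [u⁶] (size 2), [u⁷] (size 2), [u⁸] (size 2), [u⁹] (size 2), [u¹⁴] (size 2), [u¹¹] (size 2), [u¹²] (size 1), [u⁴v] (size 12), [u⁵v] (size 12).
Class equation: 1 + 2 + 2 + 2 + 2 + 2 + 2 + 2 + 2 + 2 + 2 + 2 + 1 + 12 + 12 = 48 = |G|. So G has 15 conjugacy classes.

Answer: 15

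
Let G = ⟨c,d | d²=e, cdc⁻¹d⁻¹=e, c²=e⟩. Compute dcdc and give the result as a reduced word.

Multiply left to right, reducing at each step:
  d · c = cd
  (cd) · d = c
  c · c = e

Answer: e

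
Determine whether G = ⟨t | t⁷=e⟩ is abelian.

G has a single generator, so G is cyclic and hence abelian.

Answer: Yes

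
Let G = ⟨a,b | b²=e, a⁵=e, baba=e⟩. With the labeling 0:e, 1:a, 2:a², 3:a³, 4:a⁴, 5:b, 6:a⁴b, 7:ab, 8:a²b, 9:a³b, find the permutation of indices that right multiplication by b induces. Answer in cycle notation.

(0 5)(1 7)(2 8)(3 9)(4 6)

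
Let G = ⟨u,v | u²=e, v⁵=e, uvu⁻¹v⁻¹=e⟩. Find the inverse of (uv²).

The order of (uv²) is 10 (smallest k with (uv²)ᵏ = e), so (uv²)⁻¹ = (uv²)⁹ = uv³.
Check: (uv²) · (uv³) → (uv²) · u = v²;   (v²) · v³ = e, giving e as required.

Answer: uv³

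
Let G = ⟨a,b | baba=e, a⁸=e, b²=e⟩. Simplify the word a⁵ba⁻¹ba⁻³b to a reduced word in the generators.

Multiply left to right, reducing at each step:
  (a⁵) · b = a⁵b
  (a⁵b) · a⁻¹ = a⁶b
  (a⁶b) · b = a⁶
  (a⁶) · a⁻³ = a³
  (a³) · b = a³b

Answer: a³b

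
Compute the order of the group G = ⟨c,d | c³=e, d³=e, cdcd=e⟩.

Enumerate words in the generators, reducing via the relations: the distinct elements are
  {c, d, e, cd, c², d², cd², c²d, dc², d²c, cd²c, c²d²}.
No further products give new elements, so |G| = 12.

Answer: 12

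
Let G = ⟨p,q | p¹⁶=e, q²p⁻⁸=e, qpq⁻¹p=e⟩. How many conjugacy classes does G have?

The conjugacy classes (representative and size) are:
  [e] (size 1), [p] (size 2), [p¹⁴] (size 2), [p¹³] (size 2), [p¹²] (size 2), [p⁵] (size 2), [p¹⁰] (size 2), [p⁷] (size 2), [p⁸] (size 1), [q⁻¹] (size 8), [p⁷q⁻¹] (size 8).
Class equation: 1 + 2 + 2 + 2 + 2 + 2 + 2 + 2 + 1 + 8 + 8 = 32 = |G|. So G has 11 conjugacy classes.

Answer: 11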